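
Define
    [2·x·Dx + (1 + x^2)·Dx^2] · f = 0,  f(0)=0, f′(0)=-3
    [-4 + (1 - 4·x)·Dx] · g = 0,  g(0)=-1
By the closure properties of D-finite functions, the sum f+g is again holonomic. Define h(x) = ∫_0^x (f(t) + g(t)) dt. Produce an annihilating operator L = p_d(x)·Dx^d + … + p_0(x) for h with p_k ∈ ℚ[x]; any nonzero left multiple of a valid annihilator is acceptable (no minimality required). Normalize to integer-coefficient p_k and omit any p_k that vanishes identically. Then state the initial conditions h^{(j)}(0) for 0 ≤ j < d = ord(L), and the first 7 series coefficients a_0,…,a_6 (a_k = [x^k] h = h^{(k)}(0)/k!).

L = (8 - 128·x - 24·x^2)·Dx^2 + (-49 + 8·x - 109·x^2 - 24·x^3)·Dx^3 + (4 - 15·x - 15·x^3 - 4·x^4)·Dx^4  (order 4).
h: a_k = 0, -1, -7/2, -16/3, -63/4, -256/5, -5123/30, …
ICs: h(0) = 0, h′(0) = -1, h′′(0) = -7, h′′′(0) = -32.

f: a_k = 0, -3, 0, 1, 0, -3/5, 0, …
g: a_k = -1, -4, -16, -64, -256, -1024, -4096, …
Sum ⇒ L₀ = lclm(L_f,L_g) in ℚ(x)⟨Dx⟩.
h=∫₀ˣh₀: take L = L₀·Dx.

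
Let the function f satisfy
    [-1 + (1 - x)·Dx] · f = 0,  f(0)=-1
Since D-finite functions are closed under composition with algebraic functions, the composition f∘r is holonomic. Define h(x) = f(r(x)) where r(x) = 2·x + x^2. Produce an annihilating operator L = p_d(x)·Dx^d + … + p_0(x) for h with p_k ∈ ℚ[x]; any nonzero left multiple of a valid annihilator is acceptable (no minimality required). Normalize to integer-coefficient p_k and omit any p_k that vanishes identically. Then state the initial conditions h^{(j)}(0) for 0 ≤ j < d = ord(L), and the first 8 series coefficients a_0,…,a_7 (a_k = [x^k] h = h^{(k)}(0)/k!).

f: a_k = -1, -1, -1, -1, -1, -1, -1, -1, …
Substitute x→r, Dx→(1/r')Dx; clear ⇒ L₀.
L = (2 + 2·x) + (-1 + 2·x + x^2)·Dx  (order 1).
h: a_k = -1, -2, -5, -12, -29, -70, -169, -408, …
ICs: h(0) = -1.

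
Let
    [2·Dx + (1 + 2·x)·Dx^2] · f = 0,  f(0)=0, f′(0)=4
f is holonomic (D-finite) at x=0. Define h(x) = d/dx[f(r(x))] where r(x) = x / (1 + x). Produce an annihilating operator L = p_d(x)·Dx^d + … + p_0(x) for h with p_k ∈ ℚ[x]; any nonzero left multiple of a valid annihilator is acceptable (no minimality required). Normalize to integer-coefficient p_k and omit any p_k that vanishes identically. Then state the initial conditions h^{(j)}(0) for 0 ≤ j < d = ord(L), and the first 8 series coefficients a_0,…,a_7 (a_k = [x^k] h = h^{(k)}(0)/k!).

f: a_k = 0, 4, -4, 16/3, -8, 64/5, -64/3, 256/7, …
f∘r: x↦r, Dx↦Dx/r' in L_f ⇒ L₀.
h=h₀': d/dx-closure on L₀ ⇒ L.
L = (4 + 6·x) + (1 + 4·x + 3·x^2)·Dx  (order 1).
h: a_k = 4, -16, 52, -160, 484, -1456, 4372, -13120, …
ICs: h(0) = 4.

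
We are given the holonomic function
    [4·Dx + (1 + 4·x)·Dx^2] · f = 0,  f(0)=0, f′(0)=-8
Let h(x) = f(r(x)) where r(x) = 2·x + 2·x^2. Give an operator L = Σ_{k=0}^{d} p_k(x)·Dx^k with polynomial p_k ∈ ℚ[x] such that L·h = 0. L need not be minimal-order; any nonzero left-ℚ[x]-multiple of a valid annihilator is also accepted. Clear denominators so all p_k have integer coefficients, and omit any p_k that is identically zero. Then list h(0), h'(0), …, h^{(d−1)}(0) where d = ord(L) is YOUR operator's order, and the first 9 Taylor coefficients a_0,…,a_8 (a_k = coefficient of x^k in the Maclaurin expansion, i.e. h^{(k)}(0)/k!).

L = (6 + 16·x + 16·x^2)·Dx + (1 + 10·x + 24·x^2 + 16·x^3)·Dx^2  (order 2).
h: a_k = 0, -16, 48, -640/3, 1088, -29696/5, 33792, -1384448/7, 1181696, …
ICs: h(0) = 0, h′(0) = -16.

f: a_k = 0, -8, 16, -128/3, 128, -2048/5, 4096/3, -32768/7, 16384, …
Substitute x→r, Dx→(1/r')Dx; clear ⇒ L₀.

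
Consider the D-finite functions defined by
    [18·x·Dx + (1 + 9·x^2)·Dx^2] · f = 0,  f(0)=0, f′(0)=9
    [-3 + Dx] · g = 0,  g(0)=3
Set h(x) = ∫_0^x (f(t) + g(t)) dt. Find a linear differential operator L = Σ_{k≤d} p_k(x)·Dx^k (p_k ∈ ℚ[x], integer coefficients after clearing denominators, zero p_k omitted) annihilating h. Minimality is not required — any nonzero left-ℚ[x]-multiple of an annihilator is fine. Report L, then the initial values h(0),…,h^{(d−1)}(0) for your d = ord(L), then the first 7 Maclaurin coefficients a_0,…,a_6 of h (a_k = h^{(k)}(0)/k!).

L = (18 - 108·x - 162·x^2)·Dx^2 + (-9 + 27·x + 27·x^2 - 81·x^3)·Dx^3 + (1 + 3·x + 9·x^2 + 27·x^3)·Dx^4  (order 4).
h: a_k = 0, 3, 9, 9/2, -27/8, 81/40, 405/16, …
ICs: h(0) = 0, h′(0) = 3, h′′(0) = 18, h′′′(0) = 27.

f: a_k = 0, 9, 0, -27, 0, 729/5, 0, …
g: a_k = 3, 9, 27/2, 27/2, 81/8, 243/40, 243/80, …
f+g: L₀ = lclm(L_f,L_g), ord ≤ 2+1.
h=∫₀ˣh₀: take L = L₀·Dx.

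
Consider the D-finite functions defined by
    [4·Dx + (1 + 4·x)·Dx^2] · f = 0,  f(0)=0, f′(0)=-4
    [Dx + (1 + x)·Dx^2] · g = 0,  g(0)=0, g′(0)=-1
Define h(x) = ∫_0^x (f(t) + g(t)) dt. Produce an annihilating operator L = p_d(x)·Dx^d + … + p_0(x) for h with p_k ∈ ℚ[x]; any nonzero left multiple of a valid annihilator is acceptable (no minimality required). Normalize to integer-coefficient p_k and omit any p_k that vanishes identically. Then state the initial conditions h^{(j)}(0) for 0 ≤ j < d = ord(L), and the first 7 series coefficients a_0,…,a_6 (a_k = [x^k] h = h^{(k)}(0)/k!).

f: a_k = 0, -4, 8, -64/3, 64, -1024/5, 2048/3, …
g: a_k = 0, -1, 1/2, -1/3, 1/4, -1/5, 1/6, …
Sum ⇒ L₀ = lclm(L_f,L_g) in ℚ(x)⟨Dx⟩.
∫: right-multiply L₀ by Dx.
L = 8·Dx^2 + (10 + 16·x)·Dx^3 + (1 + 5·x + 4·x^2)·Dx^4  (order 4).
h: a_k = 0, 0, -5/2, 17/6, -65/12, 257/20, -205/6, …
ICs: h(0) = 0, h′(0) = 0, h′′(0) = -5, h′′′(0) = 17.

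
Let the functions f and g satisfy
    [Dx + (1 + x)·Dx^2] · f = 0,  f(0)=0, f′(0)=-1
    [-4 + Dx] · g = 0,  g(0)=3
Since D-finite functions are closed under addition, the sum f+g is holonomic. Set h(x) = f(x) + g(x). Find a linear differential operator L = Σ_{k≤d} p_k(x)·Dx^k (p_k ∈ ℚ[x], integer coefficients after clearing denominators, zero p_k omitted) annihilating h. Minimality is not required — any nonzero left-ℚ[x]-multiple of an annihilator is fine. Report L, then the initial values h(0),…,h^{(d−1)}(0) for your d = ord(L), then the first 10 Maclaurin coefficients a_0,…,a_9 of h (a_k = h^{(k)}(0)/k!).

L = (-24 - 16·x)·Dx + (-14 - 32·x - 16·x^2)·Dx^2 + (5 + 9·x + 4·x^2)·Dx^3  (order 3).
h: a_k = 3, 11, 49/2, 95/3, 129/4, 127/5, 517/30, 1009/105, 4201/840, 1943/945, …
ICs: h(0) = 3, h′(0) = 11, h′′(0) = 49.

f: a_k = 0, -1, 1/2, -1/3, 1/4, -1/5, 1/6, -1/7, 1/8, -1/9, …
g: a_k = 3, 12, 24, 32, 32, 128/5, 256/15, 1024/105, 512/105, 2048/945, …
Sum ⇒ L₀ = lclm(L_f,L_g) in ℚ(x)⟨Dx⟩.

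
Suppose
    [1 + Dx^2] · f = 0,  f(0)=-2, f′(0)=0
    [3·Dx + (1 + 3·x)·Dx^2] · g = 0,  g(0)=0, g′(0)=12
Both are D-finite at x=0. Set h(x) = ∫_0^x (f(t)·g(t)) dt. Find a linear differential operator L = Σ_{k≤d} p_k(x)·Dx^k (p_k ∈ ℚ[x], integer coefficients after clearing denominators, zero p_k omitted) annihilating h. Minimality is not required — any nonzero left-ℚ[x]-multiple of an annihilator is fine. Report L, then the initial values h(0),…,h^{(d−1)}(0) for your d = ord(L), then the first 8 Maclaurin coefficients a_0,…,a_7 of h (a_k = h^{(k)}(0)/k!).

f: a_k = -2, 0, 1, 0, -1/12, 0, 1/360, 0, …
g: a_k = 0, 12, -18, 36, -81, 972/5, -486, 8748/7, …
Sym-product of L_f,L_g gives L₀ (≤ ord 4).
h=∫₀ˣh₀: take L = L₀·Dx.
L = (-203 - 222·x - 189·x^2 + 432·x^3 + 324·x^4)·Dx + (-84 - 108·x + 648·x^2 + 648·x^3)·Dx^2 + (-208 - 228·x - 54·x^2 + 864·x^3 + 648·x^4)·Dx^3 + (-84 - 108·x + 648·x^2 + 648·x^3)·Dx^4 + (-5 - 6·x + 135·x^2 + 432·x^3 + 324·x^4)·Dx^5  (order 5).
h: a_k = 0, 0, -12, 12, -15, 144/5, -1769/30, 255/2, …
ICs: h(0) = 0, h′(0) = 0, h′′(0) = -24, h′′′(0) = 72, h′′′′(0) = -360.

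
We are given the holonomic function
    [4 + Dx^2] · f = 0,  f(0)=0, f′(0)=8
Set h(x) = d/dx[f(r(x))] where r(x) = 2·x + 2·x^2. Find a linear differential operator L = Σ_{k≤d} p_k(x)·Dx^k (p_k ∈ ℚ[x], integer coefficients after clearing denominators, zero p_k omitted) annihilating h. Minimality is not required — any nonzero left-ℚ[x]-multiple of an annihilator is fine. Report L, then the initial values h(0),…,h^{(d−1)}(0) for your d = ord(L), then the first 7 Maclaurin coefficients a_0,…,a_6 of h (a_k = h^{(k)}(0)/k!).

f: a_k = 0, 8, 0, -16/3, 0, 16/15, 0, …
Change of var in L_f (x↦r) gives L₀.
Differentiate: ansatz ord ≤ ord L₀ ⇒ L.
L = (28 + 128·x + 384·x^2 + 512·x^3 + 256·x^4) + (-6 - 12·x)·Dx + (1 + 4·x + 4·x^2)·Dx^2  (order 2).
h: a_k = 16, 32, -128, -512, -1408/3, 768, 103424/45, …
ICs: h(0) = 16, h′(0) = 32.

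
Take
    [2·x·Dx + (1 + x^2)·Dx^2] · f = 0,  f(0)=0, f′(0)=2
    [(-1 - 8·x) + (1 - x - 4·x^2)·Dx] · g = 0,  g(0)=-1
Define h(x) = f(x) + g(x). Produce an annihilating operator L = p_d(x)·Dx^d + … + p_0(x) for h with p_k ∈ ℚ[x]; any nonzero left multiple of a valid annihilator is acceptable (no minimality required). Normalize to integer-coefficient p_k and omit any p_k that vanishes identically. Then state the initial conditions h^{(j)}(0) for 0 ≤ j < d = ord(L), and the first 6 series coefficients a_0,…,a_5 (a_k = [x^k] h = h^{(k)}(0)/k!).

f: a_k = 0, 2, 0, -2/3, 0, 2/5, …
g: a_k = -1, -1, -5, -9, -29, -65, …
L₀ := lclm(L_f,L_g); ord L₀ ≤ 2+1.
L = (10 - 40·x - 478·x^2 - 864·x^3 - 2496·x^4 - 384·x^6)·Dx + (-28 - 246·x - 316·x^2 - 1182·x^3 - 752·x^4 - 2048·x^5 - 48·x^6 - 384·x^7)·Dx^2 + (5 + 8·x + 32·x^2 - 104·x^3 - 197·x^4 - 128·x^5 - 288·x^6 - 16·x^7 - 64·x^8)·Dx^3  (order 3).
h: a_k = -1, 1, -5, -29/3, -29, -323/5, …
ICs: h(0) = -1, h′(0) = 1, h′′(0) = -10.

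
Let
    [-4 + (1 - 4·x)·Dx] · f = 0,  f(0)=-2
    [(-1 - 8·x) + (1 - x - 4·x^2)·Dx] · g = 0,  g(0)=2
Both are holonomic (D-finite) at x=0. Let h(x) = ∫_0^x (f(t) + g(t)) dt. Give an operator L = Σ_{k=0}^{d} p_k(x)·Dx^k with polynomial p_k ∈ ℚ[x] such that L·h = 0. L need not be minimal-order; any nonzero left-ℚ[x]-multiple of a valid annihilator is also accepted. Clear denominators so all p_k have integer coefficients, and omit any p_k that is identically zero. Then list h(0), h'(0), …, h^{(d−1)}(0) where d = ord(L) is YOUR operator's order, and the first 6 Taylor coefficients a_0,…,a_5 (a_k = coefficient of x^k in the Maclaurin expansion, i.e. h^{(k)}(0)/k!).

L = (8 - 288·x + 384·x^2 - 512·x^3)·Dx + (22 - 8·x - 288·x^2 + 640·x^3 - 1024·x^4)·Dx^2 + (-3 + 23·x - 56·x^2 + 32·x^3 + 128·x^4 - 256·x^5)·Dx^3  (order 3).
h: a_k = 0, 0, -3, -22/3, -55/2, -454/5, …
ICs: h(0) = 0, h′(0) = 0, h′′(0) = -6.

f: a_k = -2, -8, -32, -128, -512, -2048, …
g: a_k = 2, 2, 10, 18, 58, 130, …
L₀ := lclm(L_f,L_g); ord L₀ ≤ 1+1.
h=∫₀ˣh₀: take L = L₀·Dx.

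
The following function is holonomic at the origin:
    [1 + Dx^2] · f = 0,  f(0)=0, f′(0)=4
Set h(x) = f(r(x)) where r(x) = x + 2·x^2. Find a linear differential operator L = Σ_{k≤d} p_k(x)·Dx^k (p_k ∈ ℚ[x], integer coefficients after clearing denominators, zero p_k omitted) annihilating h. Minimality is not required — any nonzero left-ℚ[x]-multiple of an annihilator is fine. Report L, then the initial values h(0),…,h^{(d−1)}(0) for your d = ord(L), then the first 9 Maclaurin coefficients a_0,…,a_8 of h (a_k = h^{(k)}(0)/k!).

L = (1 + 12·x + 48·x^2 + 64·x^3) - 4·Dx + (1 + 4·x)·Dx^2  (order 2).
h: a_k = 0, 4, 8, -2/3, -4, -239/30, -5, 1679/1260, 239/90, …
ICs: h(0) = 0, h′(0) = 4.

f: a_k = 0, 4, 0, -2/3, 0, 1/30, 0, -1/1260, 0, …
L₀ from L_f via x↦r, Dx↦r'^{-1}Dx.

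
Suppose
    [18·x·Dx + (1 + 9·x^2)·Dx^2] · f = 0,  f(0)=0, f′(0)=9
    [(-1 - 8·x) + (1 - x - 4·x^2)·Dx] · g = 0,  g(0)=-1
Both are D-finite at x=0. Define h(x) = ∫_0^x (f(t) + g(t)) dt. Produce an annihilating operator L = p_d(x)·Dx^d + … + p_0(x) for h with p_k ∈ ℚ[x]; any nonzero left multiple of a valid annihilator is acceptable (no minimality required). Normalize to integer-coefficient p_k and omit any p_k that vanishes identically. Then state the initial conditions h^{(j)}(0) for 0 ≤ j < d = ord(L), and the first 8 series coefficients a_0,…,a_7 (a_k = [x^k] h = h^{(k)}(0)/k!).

f: a_k = 0, 9, 0, -27, 0, 729/5, 0, -6561/7, …
g: a_k = -1, -1, -5, -9, -29, -65, -181, -441, …
Weyl lclm of L_f,L_g ⇒ L₀ (ord ≤ 3).
∫: right-multiply L₀ by Dx.
L = (90 - 360·x - 6462·x^2 - 14688·x^3 - 63936·x^4 - 31104·x^6)·Dx^2 + (-36 - 294·x - 324·x^2 - 3198·x^3 - 13680·x^4 - 46080·x^5 - 3888·x^6 - 31104·x^7)·Dx^3 + (5 + 16·x + 160·x^2 - 96·x^3 + 555·x^4 - 2304·x^5 - 4896·x^6 - 1296·x^7 - 5184·x^8)·Dx^4  (order 4).
h: a_k = 0, -1, 4, -5/3, -9, -29/5, 202/15, -181/7, …
ICs: h(0) = 0, h′(0) = -1, h′′(0) = 8, h′′′(0) = -10.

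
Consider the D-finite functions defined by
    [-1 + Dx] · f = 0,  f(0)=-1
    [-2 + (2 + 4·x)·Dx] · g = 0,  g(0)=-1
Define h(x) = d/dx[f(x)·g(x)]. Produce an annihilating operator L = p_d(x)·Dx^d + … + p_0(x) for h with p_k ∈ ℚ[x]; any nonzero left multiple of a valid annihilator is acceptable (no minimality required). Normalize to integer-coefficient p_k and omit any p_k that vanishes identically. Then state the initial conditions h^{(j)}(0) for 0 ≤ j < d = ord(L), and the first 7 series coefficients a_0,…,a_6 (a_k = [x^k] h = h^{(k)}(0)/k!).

L = (1 + 4·x + 2·x^2) + (-1 - 3·x - 2·x^2)·Dx  (order 1).
h: a_k = 2, 2, 2, -2/3, 7/3, -61/15, 347/45, …
ICs: h(0) = 2.

f: a_k = -1, -1, -1/2, -1/6, -1/24, -1/120, -1/720, …
g: a_k = -1, -1, 1/2, -1/2, 5/8, -7/8, 21/16, …
Sym-product of L_f,L_g gives L₀ (≤ ord 1).
Differentiate: ansatz ord ≤ ord L₀ ⇒ L.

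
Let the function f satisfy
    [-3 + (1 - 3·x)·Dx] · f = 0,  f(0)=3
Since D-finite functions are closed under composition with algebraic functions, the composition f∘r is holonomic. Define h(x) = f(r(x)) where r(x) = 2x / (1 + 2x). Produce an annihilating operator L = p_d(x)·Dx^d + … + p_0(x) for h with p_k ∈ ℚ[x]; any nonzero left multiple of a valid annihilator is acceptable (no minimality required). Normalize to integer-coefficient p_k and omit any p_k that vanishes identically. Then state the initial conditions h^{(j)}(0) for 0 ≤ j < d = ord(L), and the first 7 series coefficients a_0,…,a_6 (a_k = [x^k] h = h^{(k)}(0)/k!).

L = 6 + (-1 + 2·x + 8·x^2)·Dx  (order 1).
h: a_k = 3, 18, 72, 288, 1152, 4608, 18432, …
ICs: h(0) = 3.

f: a_k = 3, 9, 27, 81, 243, 729, 2187, …
f∘r: x↦r, Dx↦Dx/r' in L_f ⇒ L₀.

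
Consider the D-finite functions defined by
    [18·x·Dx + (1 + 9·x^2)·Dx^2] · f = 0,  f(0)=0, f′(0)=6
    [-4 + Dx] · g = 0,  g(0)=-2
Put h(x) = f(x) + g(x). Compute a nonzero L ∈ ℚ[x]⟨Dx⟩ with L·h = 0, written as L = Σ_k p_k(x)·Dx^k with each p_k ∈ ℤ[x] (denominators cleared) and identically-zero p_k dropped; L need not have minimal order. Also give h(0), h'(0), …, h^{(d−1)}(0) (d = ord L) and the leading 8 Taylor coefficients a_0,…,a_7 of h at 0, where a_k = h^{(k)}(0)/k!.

L = (36 - 144·x - 972·x^2 - 1296·x^3)·Dx + (-17 + 99·x^2 - 648·x^4)·Dx^2 + (2 + 9·x + 36·x^2 + 81·x^3 + 162·x^4)·Dx^3  (order 3).
h: a_k = -2, -2, -16, -118/3, -64/3, 1202/15, -512/45, -198878/315, …
ICs: h(0) = -2, h′(0) = -2, h′′(0) = -32.

f: a_k = 0, 6, 0, -18, 0, 486/5, 0, -4374/7, …
g: a_k = -2, -8, -16, -64/3, -64/3, -256/15, -512/45, -2048/315, …
f+g: L₀ = lclm(L_f,L_g), ord ≤ 2+1.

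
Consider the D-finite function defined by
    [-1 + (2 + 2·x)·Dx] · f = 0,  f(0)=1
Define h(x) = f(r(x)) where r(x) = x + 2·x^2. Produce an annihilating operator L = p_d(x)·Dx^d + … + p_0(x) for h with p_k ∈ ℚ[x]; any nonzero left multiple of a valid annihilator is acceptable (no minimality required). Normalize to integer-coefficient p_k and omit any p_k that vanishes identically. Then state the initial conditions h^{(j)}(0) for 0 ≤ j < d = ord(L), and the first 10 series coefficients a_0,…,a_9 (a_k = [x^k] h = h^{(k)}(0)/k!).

f: a_k = 1, 1/2, -1/8, 1/16, -5/128, 7/256, -21/1024, 33/2048, -429/32768, 715/65536, …
L₀ from L_f via x↦r, Dx↦r'^{-1}Dx.
L = (-1 - 4·x) + (2 + 2·x + 4·x^2)·Dx  (order 1).
h: a_k = 1, 1/2, 7/8, -7/16, -21/128, 119/256, -189/1024, -791/2048, 17843/32768, 4011/65536, …
ICs: h(0) = 1.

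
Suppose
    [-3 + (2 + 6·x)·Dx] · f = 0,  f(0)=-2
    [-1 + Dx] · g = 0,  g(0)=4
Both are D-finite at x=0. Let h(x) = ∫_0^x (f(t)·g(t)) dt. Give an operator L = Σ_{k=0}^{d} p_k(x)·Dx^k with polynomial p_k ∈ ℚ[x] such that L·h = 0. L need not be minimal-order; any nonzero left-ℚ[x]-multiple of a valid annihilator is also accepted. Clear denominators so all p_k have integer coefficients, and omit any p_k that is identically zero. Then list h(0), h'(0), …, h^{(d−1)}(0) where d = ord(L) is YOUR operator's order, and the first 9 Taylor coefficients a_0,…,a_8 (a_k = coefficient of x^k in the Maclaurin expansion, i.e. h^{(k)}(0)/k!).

L = (-5 - 6·x)·Dx + (2 + 6·x)·Dx^2  (order 2).
h: a_k = 0, -8, -10, -7/3, -71/24, 671/240, -16157/2880, 12691/1152, -14933039/645120, …
ICs: h(0) = 0, h′(0) = -8.

f: a_k = -2, -3, 9/4, -27/8, 405/64, -1701/128, 15309/512, -72171/1024, 2814669/16384, …
g: a_k = 4, 4, 2, 2/3, 1/6, 1/30, 1/180, 1/1260, 1/10080, …
L₀ := L_f ⊗_s L_g (sym. prod.), ord ≤ 1.
h=∫₀ˣh₀: take L = L₀·Dx.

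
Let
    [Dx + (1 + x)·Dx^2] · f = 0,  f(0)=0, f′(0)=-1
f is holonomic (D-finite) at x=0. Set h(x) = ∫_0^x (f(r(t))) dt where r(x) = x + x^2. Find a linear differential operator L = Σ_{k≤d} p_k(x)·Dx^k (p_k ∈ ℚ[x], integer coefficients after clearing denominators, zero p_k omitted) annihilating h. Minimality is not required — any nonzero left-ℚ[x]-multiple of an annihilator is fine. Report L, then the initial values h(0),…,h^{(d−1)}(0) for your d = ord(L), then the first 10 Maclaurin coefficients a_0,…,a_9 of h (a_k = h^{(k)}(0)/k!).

f: a_k = 0, -1, 1/2, -1/3, 1/4, -1/5, 1/6, -1/7, 1/8, -1/9, …
L₀ from L_f via x↦r, Dx↦r'^{-1}Dx.
h=∫₀ˣh₀: take L = L₀·Dx.
L = (-1 + 2·x + 2·x^2)·Dx^2 + (1 + 3·x + 3·x^2 + 2·x^3)·Dx^3  (order 3).
h: a_k = 0, 0, -1/2, -1/6, 1/6, -1/20, -1/30, 1/21, -1/56, -1/72, …
ICs: h(0) = 0, h′(0) = 0, h′′(0) = -1.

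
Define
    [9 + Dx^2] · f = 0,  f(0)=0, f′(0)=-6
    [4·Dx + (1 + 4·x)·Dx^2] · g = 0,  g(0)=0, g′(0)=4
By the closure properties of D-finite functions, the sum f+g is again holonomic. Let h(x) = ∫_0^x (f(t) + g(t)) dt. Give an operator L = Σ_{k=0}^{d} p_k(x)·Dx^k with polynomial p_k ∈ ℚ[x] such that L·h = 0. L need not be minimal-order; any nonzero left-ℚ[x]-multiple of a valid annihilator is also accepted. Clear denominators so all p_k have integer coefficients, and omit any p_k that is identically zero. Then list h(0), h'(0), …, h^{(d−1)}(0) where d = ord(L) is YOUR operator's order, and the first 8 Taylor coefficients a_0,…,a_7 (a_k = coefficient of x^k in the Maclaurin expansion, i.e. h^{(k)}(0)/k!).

f: a_k = 0, -6, 0, 9, 0, -81/20, 0, 243/280, …
g: a_k = 0, 4, -8, 64/3, -64, 1024/5, -2048/3, 16384/7, …
L₀ := lclm(L_f,L_g); ord L₀ ≤ 2+2.
∫: right-multiply L₀ by Dx.
L = (3780 + 2592·x + 5184·x^2)·Dx^2 + (369 + 2124·x + 3888·x^2 + 5184·x^3)·Dx^3 + (420 + 288·x + 576·x^2)·Dx^4 + (41 + 236·x + 432·x^2 + 576·x^3)·Dx^5  (order 5).
h: a_k = 0, 0, -1, -8/3, 91/12, -64/5, 803/24, -2048/21, …
ICs: h(0) = 0, h′(0) = 0, h′′(0) = -2, h′′′(0) = -16, h′′′′(0) = 182.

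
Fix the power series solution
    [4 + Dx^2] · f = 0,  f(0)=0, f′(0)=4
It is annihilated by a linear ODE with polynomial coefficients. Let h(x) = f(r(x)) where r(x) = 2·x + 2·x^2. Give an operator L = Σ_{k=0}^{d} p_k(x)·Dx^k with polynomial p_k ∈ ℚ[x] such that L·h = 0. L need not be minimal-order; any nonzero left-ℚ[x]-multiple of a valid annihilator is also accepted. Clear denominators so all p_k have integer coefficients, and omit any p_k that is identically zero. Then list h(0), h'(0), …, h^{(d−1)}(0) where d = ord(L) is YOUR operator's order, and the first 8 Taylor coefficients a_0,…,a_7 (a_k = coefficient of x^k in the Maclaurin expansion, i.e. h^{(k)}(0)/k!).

f: a_k = 0, 4, 0, -8/3, 0, 8/15, 0, -16/315, …
Substitute x→r, Dx→(1/r')Dx; clear ⇒ L₀.
L = (16 + 96·x + 192·x^2 + 128·x^3) - 2·Dx + (1 + 2·x)·Dx^2  (order 2).
h: a_k = 0, 8, 8, -64/3, -64, -704/15, 64, 51712/315, …
ICs: h(0) = 0, h′(0) = 8.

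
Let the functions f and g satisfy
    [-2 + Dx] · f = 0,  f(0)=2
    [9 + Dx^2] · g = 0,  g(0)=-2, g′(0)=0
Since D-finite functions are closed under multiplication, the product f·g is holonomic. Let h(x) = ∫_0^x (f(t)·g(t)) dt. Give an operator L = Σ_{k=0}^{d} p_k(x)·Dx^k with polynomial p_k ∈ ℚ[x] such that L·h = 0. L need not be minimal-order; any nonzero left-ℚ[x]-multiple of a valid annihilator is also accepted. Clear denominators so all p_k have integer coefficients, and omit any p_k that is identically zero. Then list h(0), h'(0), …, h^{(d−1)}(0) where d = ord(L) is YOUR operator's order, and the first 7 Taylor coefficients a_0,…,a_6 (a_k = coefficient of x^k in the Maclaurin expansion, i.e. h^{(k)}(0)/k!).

L = 13·Dx - 4·Dx^2 + Dx^3  (order 3).
h: a_k = 0, -4, -4, 10/3, 23/3, 119/30, -61/90, …
ICs: h(0) = 0, h′(0) = -4, h′′(0) = -8.

f: a_k = 2, 4, 4, 8/3, 4/3, 8/15, 8/45, …
g: a_k = -2, 0, 9, 0, -27/4, 0, 81/40, …
Sym-product of L_f,L_g gives L₀ (≤ ord 2).
∫: right-multiply L₀ by Dx.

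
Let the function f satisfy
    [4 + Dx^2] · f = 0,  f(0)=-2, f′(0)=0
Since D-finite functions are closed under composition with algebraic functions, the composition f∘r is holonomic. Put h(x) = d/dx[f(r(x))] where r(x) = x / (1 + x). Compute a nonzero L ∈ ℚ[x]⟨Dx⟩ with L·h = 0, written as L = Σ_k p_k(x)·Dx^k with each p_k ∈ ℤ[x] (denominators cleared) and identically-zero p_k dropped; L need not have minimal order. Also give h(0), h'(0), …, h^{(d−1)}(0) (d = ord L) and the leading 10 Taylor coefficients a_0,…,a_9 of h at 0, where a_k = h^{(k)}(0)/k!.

f: a_k = -2, 0, 4, 0, -4/3, 0, 8/45, 0, -4/315, 0, …
L₀ from L_f via x↦r, Dx↦r'^{-1}Dx.
h₀' ⇒ L via d/dx closure of L₀.
L = (10 + 12·x + 6·x^2) + (6 + 18·x + 18·x^2 + 6·x^3)·Dx + (1 + 4·x + 6·x^2 + 4·x^3 + x^4)·Dx^2  (order 2).
h: a_k = 0, 8, -24, 128/3, -160/3, 616/15, 56/5, -37664/315, 10336/35, -1532504/2835, …
ICs: h(0) = 0, h′(0) = 8.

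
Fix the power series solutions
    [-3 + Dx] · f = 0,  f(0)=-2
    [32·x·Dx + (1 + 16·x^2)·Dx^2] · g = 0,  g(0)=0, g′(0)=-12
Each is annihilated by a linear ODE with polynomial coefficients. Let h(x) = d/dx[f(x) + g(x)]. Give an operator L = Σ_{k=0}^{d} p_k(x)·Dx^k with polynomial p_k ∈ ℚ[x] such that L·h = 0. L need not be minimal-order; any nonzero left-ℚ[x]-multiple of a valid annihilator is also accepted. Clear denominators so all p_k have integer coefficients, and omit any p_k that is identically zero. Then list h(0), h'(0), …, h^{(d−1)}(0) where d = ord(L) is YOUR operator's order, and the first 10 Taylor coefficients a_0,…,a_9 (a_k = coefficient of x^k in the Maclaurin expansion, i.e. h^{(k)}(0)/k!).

f: a_k = -2, -6, -9, -9, -27/4, -81/20, -81/40, -243/280, -729/2240, -243/2240, …
g: a_k = 0, -12, 0, 64, 0, -3072/5, 0, 49152/7, 0, -262144/3, …
L₀ := lclm(L_f,L_g); ord L₀ ≤ 1+2.
Derive L from L₀ (diff closure).
L = (96 - 288·x - 4608·x^2 - 4608·x^3) + (-41 + 1248·x^2 - 2304·x^4)·Dx + (3 + 32·x + 96·x^2 + 512·x^3 + 768·x^4)·Dx^2  (order 2).
h: a_k = -18, -18, 165, -27, -12369/4, -243/20, 1965837/40, -729/280, -1761609867/2240, -729/2240, …
ICs: h(0) = -18, h′(0) = -18.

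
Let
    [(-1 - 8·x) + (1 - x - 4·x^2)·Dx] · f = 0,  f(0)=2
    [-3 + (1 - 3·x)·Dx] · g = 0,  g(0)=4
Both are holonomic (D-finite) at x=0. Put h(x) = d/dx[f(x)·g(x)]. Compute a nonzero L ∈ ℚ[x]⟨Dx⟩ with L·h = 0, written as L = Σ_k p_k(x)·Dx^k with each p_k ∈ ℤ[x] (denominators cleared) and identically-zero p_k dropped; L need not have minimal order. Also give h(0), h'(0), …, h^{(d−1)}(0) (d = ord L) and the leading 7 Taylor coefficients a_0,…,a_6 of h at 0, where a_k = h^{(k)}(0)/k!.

L = (17 - 24·x - 141·x^2 - 96·x^3 + 864·x^4) + (-2 + 7·x + 24·x^2 - 95·x^3 - 30·x^4 + 216·x^5)·Dx  (order 1).
h: a_k = 32, 272, 1440, 6688, 27680, 108336, 403872, …
ICs: h(0) = 32.

f: a_k = 2, 2, 10, 18, 58, 130, 362, …
g: a_k = 4, 12, 36, 108, 324, 972, 2916, …
L₀ := L_f ⊗_s L_g (sym. prod.), ord ≤ 1.
h=h₀': d/dx-closure on L₀ ⇒ L.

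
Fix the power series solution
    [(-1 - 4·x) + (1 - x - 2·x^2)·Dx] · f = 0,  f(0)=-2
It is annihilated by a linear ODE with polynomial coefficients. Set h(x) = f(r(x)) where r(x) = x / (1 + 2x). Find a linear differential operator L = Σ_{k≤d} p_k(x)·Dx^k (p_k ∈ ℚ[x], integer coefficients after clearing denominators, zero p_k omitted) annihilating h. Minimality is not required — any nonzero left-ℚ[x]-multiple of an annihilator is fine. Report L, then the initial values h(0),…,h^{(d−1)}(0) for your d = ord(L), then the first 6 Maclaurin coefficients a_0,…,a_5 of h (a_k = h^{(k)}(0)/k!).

L = (-1 - 6·x) + (1 + 5·x + 6·x^2)·Dx  (order 1).
h: a_k = -2, -2, -2, 6, -18, 54, …
ICs: h(0) = -2.

f: a_k = -2, -2, -6, -10, -22, -42, …
L₀ from L_f via x↦r, Dx↦r'^{-1}Dx.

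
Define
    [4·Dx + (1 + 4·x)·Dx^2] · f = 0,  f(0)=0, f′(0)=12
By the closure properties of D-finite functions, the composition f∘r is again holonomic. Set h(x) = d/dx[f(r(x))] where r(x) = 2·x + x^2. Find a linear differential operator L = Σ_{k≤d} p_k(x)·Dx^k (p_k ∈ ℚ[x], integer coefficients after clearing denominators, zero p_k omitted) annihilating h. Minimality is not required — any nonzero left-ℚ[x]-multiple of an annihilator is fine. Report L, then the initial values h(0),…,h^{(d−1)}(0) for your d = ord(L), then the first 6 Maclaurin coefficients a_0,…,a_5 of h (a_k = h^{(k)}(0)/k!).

L = (7 + 8·x + 4·x^2) + (1 + 9·x + 12·x^2 + 4·x^3)·Dx  (order 1).
h: a_k = 24, -168, 1248, -9312, 69504, -518784, …
ICs: h(0) = 24.

f: a_k = 0, 12, -24, 64, -192, 3072/5, …
Change of var in L_f (x↦r) gives L₀.
Derive L from L₀ (diff closure).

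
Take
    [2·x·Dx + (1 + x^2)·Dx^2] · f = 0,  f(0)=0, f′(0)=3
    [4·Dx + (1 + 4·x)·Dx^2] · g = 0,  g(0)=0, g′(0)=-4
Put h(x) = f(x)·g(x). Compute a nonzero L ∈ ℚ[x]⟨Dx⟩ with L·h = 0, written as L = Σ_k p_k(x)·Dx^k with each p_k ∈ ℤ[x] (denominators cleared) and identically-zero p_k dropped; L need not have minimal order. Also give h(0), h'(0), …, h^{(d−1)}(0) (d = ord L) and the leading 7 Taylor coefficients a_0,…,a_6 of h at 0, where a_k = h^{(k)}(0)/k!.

f: a_k = 0, 3, 0, -1, 0, 3/5, 0, …
g: a_k = 0, -4, 8, -64/3, 64, -1024/5, 2048/3, …
h₀=f·g: eliminate ⇒ L₀, order ≤ 2·2.
L = (144 + 896·x + 560·x^2 + 2304·x^3 + 1920·x^4 + 3328·x^5 + 256·x^7)·Dx + (132 + 304·x + 2252·x^2 + 4144·x^3 + 8896·x^4 + 5952·x^5 + 8960·x^6 + 192·x^7 + 896·x^8)·Dx^2 + (72 + 376·x + 912·x^2 + 2808·x^3 + 3720·x^4 + 6288·x^5 + 3072·x^6 + 4368·x^7 + 192·x^8 + 512·x^9)·Dx^3 + (5 + 48·x + 178·x^2 + 416·x^3 + 729·x^4 + 720·x^5 + 1008·x^6 + 384·x^7 + 516·x^8 + 32·x^9 + 64·x^10)·Dx^4  (order 4).
h: a_k = 0, 0, -12, 24, -60, 184, -8932/15, …
ICs: h(0) = 0, h′(0) = 0, h′′(0) = -24, h′′′(0) = 144.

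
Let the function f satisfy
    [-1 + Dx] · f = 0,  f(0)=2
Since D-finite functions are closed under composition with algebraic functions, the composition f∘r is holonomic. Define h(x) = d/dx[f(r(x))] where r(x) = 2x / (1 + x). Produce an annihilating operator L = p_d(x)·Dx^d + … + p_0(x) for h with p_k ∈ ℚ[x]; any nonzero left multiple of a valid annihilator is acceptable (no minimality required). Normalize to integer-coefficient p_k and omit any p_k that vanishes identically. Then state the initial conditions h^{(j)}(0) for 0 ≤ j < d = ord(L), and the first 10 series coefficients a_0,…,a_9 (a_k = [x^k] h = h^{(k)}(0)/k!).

f: a_k = 2, 2, 1, 1/3, 1/12, 1/60, 1/360, 1/2520, 1/20160, 1/181440, …
L₀ from L_f via x↦r, Dx↦r'^{-1}Dx.
h=h₀': d/dx-closure on L₀ ⇒ L.
L = -2·x + (-1 - 2·x - x^2)·Dx  (order 1).
h: a_k = 4, 0, -4, 16/3, -4, 16/15, 20/9, -512/105, 284/45, -17984/2835, …
ICs: h(0) = 4.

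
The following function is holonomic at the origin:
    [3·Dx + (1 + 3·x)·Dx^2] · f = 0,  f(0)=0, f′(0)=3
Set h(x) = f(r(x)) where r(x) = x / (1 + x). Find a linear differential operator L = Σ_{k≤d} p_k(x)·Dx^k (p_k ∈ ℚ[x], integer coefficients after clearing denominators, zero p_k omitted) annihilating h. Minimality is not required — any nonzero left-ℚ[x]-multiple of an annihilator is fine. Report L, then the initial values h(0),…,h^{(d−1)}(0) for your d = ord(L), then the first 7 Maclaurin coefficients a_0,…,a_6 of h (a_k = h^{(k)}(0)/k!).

f: a_k = 0, 3, -9/2, 9, -81/4, 243/5, -243/2, …
Substitute x→r, Dx→(1/r')Dx; clear ⇒ L₀.
L = (5 + 8·x)·Dx + (1 + 5·x + 4·x^2)·Dx^2  (order 2).
h: a_k = 0, 3, -15/2, 21, -255/4, 1023/5, -1365/2, …
ICs: h(0) = 0, h′(0) = 3.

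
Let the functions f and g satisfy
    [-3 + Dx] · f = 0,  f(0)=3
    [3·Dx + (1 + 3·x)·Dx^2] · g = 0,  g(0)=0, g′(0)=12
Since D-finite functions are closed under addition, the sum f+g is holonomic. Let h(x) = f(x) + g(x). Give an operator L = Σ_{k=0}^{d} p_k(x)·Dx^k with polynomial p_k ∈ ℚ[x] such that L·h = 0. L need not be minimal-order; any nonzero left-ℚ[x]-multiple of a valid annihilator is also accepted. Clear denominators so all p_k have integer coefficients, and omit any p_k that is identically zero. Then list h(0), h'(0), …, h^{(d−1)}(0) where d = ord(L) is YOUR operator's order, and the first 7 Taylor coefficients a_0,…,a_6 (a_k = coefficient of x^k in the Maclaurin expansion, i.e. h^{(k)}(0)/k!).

f: a_k = 3, 9, 27/2, 27/2, 81/8, 243/40, 243/80, …
g: a_k = 0, 12, -18, 36, -81, 972/5, -486, …
Sum ⇒ L₀ = lclm(L_f,L_g) in ℚ(x)⟨Dx⟩.
L = (-27 - 27·x)·Dx + (3 - 18·x - 27·x^2)·Dx^2 + (2 + 9·x + 9·x^2)·Dx^3  (order 3).
h: a_k = 3, 21, -9/2, 99/2, -567/8, 8019/40, -38637/80, …
ICs: h(0) = 3, h′(0) = 21, h′′(0) = -9.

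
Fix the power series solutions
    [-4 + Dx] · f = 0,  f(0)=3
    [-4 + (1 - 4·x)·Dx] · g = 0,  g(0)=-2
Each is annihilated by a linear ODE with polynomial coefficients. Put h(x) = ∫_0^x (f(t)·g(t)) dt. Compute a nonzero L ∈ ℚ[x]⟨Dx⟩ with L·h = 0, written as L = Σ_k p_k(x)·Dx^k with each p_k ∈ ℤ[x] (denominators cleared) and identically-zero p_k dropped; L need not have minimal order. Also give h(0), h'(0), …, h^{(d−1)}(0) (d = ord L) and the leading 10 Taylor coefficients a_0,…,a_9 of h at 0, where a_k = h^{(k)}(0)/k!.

L = (8 - 16·x)·Dx + (-1 + 4·x)·Dx^2  (order 2).
h: a_k = 0, -6, -24, -80, -256, -832, -41728/15, -1001984/105, -701440/21, -112231424/945, …
ICs: h(0) = 0, h′(0) = -6.

f: a_k = 3, 12, 24, 32, 32, 128/5, 256/15, 1024/105, 512/105, 2048/945, …
g: a_k = -2, -8, -32, -128, -512, -2048, -8192, -32768, -131072, -524288, …
h₀=f·g: eliminate ⇒ L₀, order ≤ 1·1.
h=∫₀ˣh₀: take L = L₀·Dx.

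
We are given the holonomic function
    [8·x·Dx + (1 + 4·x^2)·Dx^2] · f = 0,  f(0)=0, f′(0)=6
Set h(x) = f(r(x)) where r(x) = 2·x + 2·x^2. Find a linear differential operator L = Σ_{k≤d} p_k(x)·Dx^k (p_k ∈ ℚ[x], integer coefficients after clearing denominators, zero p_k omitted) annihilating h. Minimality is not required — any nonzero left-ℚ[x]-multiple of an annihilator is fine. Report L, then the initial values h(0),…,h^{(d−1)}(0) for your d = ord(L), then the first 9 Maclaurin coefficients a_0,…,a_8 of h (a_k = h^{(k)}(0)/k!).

L = (-2 + 32·x + 128·x^2 + 192·x^3 + 96·x^4)·Dx + (1 + 2·x + 16·x^2 + 64·x^3 + 80·x^4 + 32·x^5)·Dx^2  (order 2).
h: a_k = 0, 12, 12, -64, -192, 2112/5, 3008, -6144/7, -43008, …
ICs: h(0) = 0, h′(0) = 12.

f: a_k = 0, 6, 0, -8, 0, 96/5, 0, -384/7, 0, …
Change of var in L_f (x↦r) gives L₀.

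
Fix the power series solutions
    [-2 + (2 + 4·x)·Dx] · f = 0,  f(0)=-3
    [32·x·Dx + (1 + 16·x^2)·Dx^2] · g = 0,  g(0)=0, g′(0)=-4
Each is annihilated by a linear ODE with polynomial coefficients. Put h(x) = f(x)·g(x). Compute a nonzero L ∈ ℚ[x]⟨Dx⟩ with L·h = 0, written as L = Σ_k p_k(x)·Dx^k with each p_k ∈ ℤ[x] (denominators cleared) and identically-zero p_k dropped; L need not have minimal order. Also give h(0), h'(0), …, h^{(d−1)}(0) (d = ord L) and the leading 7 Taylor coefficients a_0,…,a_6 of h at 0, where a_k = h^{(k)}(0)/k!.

f: a_k = -3, -3, 3/2, -3/2, 15/8, -21/8, 63/16, …
g: a_k = 0, -4, 0, 64/3, 0, -1024/5, 0, …
h₀=f·g: eliminate ⇒ L₀, order ≤ 1·2.
L = (3 - 32·x - 16·x^2) + (-2 + 28·x + 96·x^2 + 64·x^3)·Dx + (1 + 4·x + 20·x^2 + 64·x^3 + 64·x^4)·Dx^2  (order 2).
h: a_k = 0, 12, 12, -70, -58, 6389/10, 5929/10, …
ICs: h(0) = 0, h′(0) = 12.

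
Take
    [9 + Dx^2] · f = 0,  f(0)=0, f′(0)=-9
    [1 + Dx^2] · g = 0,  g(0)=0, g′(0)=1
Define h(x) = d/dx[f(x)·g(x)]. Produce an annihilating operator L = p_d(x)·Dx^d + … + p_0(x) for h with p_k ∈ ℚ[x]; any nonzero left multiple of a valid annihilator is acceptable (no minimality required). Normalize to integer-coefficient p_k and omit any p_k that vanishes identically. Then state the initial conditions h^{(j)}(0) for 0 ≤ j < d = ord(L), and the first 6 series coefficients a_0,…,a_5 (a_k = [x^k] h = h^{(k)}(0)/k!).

f: a_k = 0, -9, 0, 27/2, 0, -243/40, …
g: a_k = 0, 1, 0, -1/6, 0, 1/120, …
L₀ := L_f ⊗_s L_g (sym. prod.), ord ≤ 4.
Differentiate: ansatz ord ≤ ord L₀ ⇒ L.
L = 64 + 20·Dx^2 + Dx^4  (order 4).
h: a_k = 0, -18, 0, 60, 0, -252/5, …
ICs: h(0) = 0, h′(0) = -18, h′′(0) = 0, h′′′(0) = 360.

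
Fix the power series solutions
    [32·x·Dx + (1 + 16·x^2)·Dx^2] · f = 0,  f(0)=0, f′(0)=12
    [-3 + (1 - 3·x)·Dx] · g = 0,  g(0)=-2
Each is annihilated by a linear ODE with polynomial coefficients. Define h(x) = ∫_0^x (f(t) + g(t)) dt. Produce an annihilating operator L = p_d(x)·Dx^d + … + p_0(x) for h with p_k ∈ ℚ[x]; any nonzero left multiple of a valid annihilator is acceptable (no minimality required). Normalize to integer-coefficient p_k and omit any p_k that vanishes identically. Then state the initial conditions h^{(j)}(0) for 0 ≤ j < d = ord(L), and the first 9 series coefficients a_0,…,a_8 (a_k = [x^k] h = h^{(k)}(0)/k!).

L = (96 - 1152·x - 4608·x^2)·Dx^2 + (-43 + 96·x - 240·x^2 - 4608·x^3)·Dx^3 + (3 + 7·x + 112·x^3 - 768·x^4)·Dx^4  (order 4).
h: a_k = 0, -2, 3, -6, -59/2, -162/5, 107/5, -1458/7, -39885/28, …
ICs: h(0) = 0, h′(0) = -2, h′′(0) = 6, h′′′(0) = -36.

f: a_k = 0, 12, 0, -64, 0, 3072/5, 0, -49152/7, 0, …
g: a_k = -2, -6, -18, -54, -162, -486, -1458, -4374, -13122, …
L₀ := lclm(L_f,L_g); ord L₀ ≤ 2+1.
h=∫₀ˣh₀: take L = L₀·Dx.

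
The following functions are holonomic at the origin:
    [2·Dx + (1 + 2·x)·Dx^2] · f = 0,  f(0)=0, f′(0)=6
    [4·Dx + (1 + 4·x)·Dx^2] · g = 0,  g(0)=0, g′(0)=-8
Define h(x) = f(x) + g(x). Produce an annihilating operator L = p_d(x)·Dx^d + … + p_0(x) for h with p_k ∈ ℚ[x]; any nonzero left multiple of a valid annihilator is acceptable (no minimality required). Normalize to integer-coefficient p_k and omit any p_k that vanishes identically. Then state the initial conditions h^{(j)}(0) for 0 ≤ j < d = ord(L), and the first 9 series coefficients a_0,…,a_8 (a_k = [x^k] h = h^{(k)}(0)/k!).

L = 16·Dx + (12 + 32·x)·Dx^2 + (1 + 6·x + 8·x^2)·Dx^3  (order 3).
h: a_k = 0, -2, 10, -104/3, 116, -1952/5, 4000/3, -32384/7, 16288, …
ICs: h(0) = 0, h′(0) = -2, h′′(0) = 20.

f: a_k = 0, 6, -6, 8, -12, 96/5, -32, 384/7, -96, …
g: a_k = 0, -8, 16, -128/3, 128, -2048/5, 4096/3, -32768/7, 16384, …
h₀=f+g: left-lcm gives L₀, ord ≤ 4.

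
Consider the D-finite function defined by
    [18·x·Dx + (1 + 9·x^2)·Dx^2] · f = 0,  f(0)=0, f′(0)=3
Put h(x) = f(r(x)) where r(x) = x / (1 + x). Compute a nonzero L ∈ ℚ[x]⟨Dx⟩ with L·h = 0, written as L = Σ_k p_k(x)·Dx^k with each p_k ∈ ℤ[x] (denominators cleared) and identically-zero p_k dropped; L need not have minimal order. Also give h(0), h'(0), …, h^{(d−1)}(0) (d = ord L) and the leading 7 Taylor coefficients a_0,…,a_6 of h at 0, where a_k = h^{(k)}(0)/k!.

L = (2 + 20·x)·Dx + (1 + 2·x + 10·x^2)·Dx^2  (order 2).
h: a_k = 0, 3, -3, -6, 24, -12/5, -156, …
ICs: h(0) = 0, h′(0) = 3.

f: a_k = 0, 3, 0, -9, 0, 243/5, 0, …
f∘r: x↦r, Dx↦Dx/r' in L_f ⇒ L₀.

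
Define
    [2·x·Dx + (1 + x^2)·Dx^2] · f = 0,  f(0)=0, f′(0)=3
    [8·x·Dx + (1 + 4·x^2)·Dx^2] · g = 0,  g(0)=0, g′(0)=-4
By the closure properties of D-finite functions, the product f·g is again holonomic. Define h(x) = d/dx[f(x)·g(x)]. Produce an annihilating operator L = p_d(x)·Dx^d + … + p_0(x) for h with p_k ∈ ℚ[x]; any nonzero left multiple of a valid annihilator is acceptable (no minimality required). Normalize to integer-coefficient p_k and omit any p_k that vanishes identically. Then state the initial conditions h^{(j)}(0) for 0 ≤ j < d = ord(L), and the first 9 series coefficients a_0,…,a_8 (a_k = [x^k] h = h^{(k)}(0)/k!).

L = (-96·x - 800·x^3 - 1024·x^5 + 640·x^7 + 1536·x^9) + (-20 - 412·x^2 - 1440·x^4 - 896·x^6 + 2240·x^8 + 2304·x^10)·Dx + (-40·x - 280·x^3 - 480·x^5 + 272·x^7 + 1280·x^9 + 768·x^11)·Dx^2 + (-1 - 10·x^2 - 29·x^4 + 116·x^8 + 160·x^10 + 64·x^12)·Dx^3  (order 3).
h: a_k = 0, -24, 0, 80, 0, -1384/5, 0, 7136/7, 0, …
ICs: h(0) = 0, h′(0) = -24, h′′(0) = 0.

f: a_k = 0, 3, 0, -1, 0, 3/5, 0, -3/7, 0, …
g: a_k = 0, -4, 0, 16/3, 0, -64/5, 0, 256/7, 0, …
L₀ := L_f ⊗_s L_g (sym. prod.), ord ≤ 4.
Derive L from L₀ (diff closure).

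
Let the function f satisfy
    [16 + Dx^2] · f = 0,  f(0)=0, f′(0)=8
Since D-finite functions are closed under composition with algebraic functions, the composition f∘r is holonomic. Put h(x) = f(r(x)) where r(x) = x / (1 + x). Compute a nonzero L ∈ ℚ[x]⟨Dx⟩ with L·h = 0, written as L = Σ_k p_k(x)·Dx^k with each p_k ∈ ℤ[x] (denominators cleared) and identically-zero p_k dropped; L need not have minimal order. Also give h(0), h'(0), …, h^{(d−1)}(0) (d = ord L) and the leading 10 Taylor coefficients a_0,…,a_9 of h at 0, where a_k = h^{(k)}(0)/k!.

L = 16 + (2 + 6·x + 6·x^2 + 2·x^3)·Dx + (1 + 4·x + 6·x^2 + 4·x^3 + x^4)·Dx^2  (order 2).
h: a_k = 0, 8, -8, -40/3, 56, -1544/15, 120, -19688/315, -5032/45, 240824/567, …
ICs: h(0) = 0, h′(0) = 8.

f: a_k = 0, 8, 0, -64/3, 0, 256/15, 0, -2048/315, 0, 4096/2835, …
f∘r: x↦r, Dx↦Dx/r' in L_f ⇒ L₀.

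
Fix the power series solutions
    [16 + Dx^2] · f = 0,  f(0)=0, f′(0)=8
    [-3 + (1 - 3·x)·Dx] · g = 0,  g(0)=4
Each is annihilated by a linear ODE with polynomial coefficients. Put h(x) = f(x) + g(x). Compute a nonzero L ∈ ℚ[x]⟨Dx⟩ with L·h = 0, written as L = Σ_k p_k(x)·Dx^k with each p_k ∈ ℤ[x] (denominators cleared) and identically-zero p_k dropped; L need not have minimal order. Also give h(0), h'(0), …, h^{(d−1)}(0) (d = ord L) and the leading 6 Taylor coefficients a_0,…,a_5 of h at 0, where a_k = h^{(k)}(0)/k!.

f: a_k = 0, 8, 0, -64/3, 0, 256/15, …
g: a_k = 4, 12, 36, 108, 324, 972, …
L₀ := lclm(L_f,L_g); ord L₀ ≤ 2+1.
L = (-1680 + 2304·x - 3456·x^2) + (272 - 1584·x + 3456·x^2 - 3456·x^3)·Dx + (-105 + 144·x - 216·x^2)·Dx^2 + (17 - 99·x + 216·x^2 - 216·x^3)·Dx^3  (order 3).
h: a_k = 4, 20, 36, 260/3, 324, 14836/15, …
ICs: h(0) = 4, h′(0) = 20, h′′(0) = 72.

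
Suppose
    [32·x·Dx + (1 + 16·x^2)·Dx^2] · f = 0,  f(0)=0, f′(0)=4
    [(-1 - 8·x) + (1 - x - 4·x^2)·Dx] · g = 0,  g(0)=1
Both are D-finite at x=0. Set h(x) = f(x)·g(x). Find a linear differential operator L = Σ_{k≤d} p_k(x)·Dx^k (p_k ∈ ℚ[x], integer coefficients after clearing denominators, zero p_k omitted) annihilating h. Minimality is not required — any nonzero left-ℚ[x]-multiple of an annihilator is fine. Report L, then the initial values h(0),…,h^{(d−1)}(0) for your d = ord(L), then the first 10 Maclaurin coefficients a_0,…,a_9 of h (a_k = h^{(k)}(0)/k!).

L = (8 + 32·x + 384·x^2) + (2 - 16·x + 64·x^2 + 384·x^3)·Dx + (-1 + x - 12·x^2 + 16·x^3 + 64·x^4)·Dx^2  (order 2).
h: a_k = 0, 4, 4, -4/3, 44/3, 3212/15, 1364/5, -25436/21, -12604/105, 7611068/315, …
ICs: h(0) = 0, h′(0) = 4.

f: a_k = 0, 4, 0, -64/3, 0, 1024/5, 0, -16384/7, 0, 262144/9, …
g: a_k = 1, 1, 5, 9, 29, 65, 181, 441, 1165, 2929, …
Product ⇒ symmetric product L₀, ord ≤ 2.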